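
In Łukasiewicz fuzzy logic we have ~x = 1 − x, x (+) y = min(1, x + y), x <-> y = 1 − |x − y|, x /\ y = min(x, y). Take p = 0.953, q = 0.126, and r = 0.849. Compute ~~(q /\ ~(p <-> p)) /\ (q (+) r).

p <-> p = 1 − |0.953 − 0.953| = 1 − 0.000 = 1.000
~(p <-> p) = 1 − 1.000 = 0.000
q /\ ~(p <-> p) = min(0.126, 0.000) = 0.000
~(q /\ ~(p <-> p)) = 1 − 0.000 = 1.000
~~(q /\ ~(p <-> p)) = 1 − 1.000 = 0.000
q (+) r = min(1, 0.126 + 0.849) = min(1, 0.975) = 0.975
~~(q /\ ~(p <-> p)) /\ (q (+) r) = min(0.000, 0.975) = 0.000

0.000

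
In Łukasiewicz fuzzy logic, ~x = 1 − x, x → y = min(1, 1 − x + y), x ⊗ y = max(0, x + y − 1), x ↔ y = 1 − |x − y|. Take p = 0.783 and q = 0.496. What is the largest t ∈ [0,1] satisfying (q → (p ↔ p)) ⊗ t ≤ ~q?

0.504

p ↔ p = 1 − |0.783 − 0.783| = 1 − 0.000 = 1.000
q → (p ↔ p) = min(1, 1 − 0.496 + 1.000) = min(1, 1.504) = 1.000
So the left factor is q → (p ↔ p) = 1.000.
~q = 1 − 0.496 = 0.504
So the right-hand bound is ~q = 0.504.
The residuum of the Łukasiewicz t-norm gives the supremum: min(1, 1 − 1.000 + 0.504).
1 − 1.000 + 0.504 = 0.504, so t = min(1, 0.504) = 0.504.
Check: 1.000 ⊗ 0.504 = max(0, 0.504) = 0.504 ≤ 0.504.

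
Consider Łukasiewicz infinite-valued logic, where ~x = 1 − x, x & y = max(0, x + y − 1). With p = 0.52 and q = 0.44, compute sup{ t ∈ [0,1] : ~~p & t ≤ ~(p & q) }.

1.00

~p = 1 − 0.52 = 0.48
~~p = 1 − 0.48 = 0.52
So the left factor is ~~p = 0.52.
p & q = max(0, 0.52 + 0.44 − 1) = max(0, -0.04) = 0.00
~(p & q) = 1 − 0.00 = 1.00
So the right-hand bound is ~(p & q) = 1.00.
The residuum of the Łukasiewicz t-norm gives the supremum: min(1, 1 − 0.52 + 1.00).
1 − 0.52 + 1.00 = 1.48, so t = min(1, 1.48) = 1.00.
Check: 0.52 & 1.00 = max(0, 0.52) = 0.52 ≤ 1.00.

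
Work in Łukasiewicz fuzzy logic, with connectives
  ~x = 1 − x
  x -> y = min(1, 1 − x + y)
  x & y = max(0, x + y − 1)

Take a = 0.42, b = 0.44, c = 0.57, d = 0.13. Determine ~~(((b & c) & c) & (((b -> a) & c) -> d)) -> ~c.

b & c = max(0, 0.44 + 0.57 − 1) = max(0, 0.01) = 0.01
(b & c) & c = max(0, 0.01 + 0.57 − 1) = max(0, -0.42) = 0.00
b -> a = min(1, 1 − 0.44 + 0.42) = min(1, 0.98) = 0.98
(b -> a) & c = max(0, 0.98 + 0.57 − 1) = max(0, 0.55) = 0.55
((b -> a) & c) -> d = min(1, 1 − 0.55 + 0.13) = min(1, 0.58) = 0.58
((b & c) & c) & (((b -> a) & c) -> d) = max(0, 0.00 + 0.58 − 1) = max(0, -0.42) = 0.00
~(((b & c) & c) & (((b -> a) & c) -> d)) = 1 − 0.00 = 1.00
~~(((b & c) & c) & (((b -> a) & c) -> d)) = 1 − 1.00 = 0.00
~c = 1 − 0.57 = 0.43
~~(((b & c) & c) & (((b -> a) & c) -> d)) -> ~c = min(1, 1 − 0.00 + 0.43) = min(1, 1.43) = 1.00

1.00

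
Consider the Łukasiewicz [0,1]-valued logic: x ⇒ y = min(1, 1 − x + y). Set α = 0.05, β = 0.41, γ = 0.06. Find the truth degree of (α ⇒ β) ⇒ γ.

α ⇒ β = min(1, 1 − 0.05 + 0.41) = min(1, 1.36) = 1.00
(α ⇒ β) ⇒ γ = min(1, 1 − 1.00 + 0.06) = min(1, 0.06) = 0.06

0.06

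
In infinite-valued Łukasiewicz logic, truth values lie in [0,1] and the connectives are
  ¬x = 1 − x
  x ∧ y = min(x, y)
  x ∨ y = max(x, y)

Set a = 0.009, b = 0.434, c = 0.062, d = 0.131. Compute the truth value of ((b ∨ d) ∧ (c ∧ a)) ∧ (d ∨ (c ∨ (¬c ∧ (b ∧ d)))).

b ∨ d = max(0.434, 0.131) = 0.434
c ∧ a = min(0.062, 0.009) = 0.009
(b ∨ d) ∧ (c ∧ a) = min(0.434, 0.009) = 0.009
¬c = 1 − 0.062 = 0.938
b ∧ d = min(0.434, 0.131) = 0.131
¬c ∧ (b ∧ d) = min(0.938, 0.131) = 0.131
c ∨ (¬c ∧ (b ∧ d)) = max(0.062, 0.131) = 0.131
d ∨ (c ∨ (¬c ∧ (b ∧ d))) = max(0.131, 0.131) = 0.131
((b ∨ d) ∧ (c ∧ a)) ∧ (d ∨ (c ∨ (¬c ∧ (b ∧ d)))) = min(0.009, 0.131) = 0.009

0.009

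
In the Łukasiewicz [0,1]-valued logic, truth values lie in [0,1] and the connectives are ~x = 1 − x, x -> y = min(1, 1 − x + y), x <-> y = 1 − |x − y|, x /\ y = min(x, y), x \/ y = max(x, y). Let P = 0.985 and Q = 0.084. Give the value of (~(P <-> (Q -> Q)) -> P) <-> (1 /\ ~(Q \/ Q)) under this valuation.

Q -> Q = min(1, 1 − 0.084 + 0.084) = min(1, 1.000) = 1.000
P <-> (Q -> Q) = 1 − |0.985 − 1.000| = 1 − 0.015 = 0.985
~(P <-> (Q -> Q)) = 1 − 0.985 = 0.015
~(P <-> (Q -> Q)) -> P = min(1, 1 − 0.015 + 0.985) = min(1, 1.970) = 1.000
Q \/ Q = max(0.084, 0.084) = 0.084
~(Q \/ Q) = 1 − 0.084 = 0.916
1 /\ ~(Q \/ Q) = min(1.000, 0.916) = 0.916
(~(P <-> (Q -> Q)) -> P) <-> (1 /\ ~(Q \/ Q)) = 1 − |1.000 − 0.916| = 1 − 0.084 = 0.916

0.916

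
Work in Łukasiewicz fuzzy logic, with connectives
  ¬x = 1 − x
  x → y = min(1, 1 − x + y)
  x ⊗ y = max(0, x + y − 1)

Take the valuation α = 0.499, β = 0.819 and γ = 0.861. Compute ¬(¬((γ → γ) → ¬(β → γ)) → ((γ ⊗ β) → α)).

γ → γ = min(1, 1 − 0.861 + 0.861) = min(1, 1.000) = 1.000
β → γ = min(1, 1 − 0.819 + 0.861) = min(1, 1.042) = 1.000
¬(β → γ) = 1 − 1.000 = 0.000
(γ → γ) → ¬(β → γ) = min(1, 1 − 1.000 + 0.000) = min(1, 0.000) = 0.000
¬((γ → γ) → ¬(β → γ)) = 1 − 0.000 = 1.000
γ ⊗ β = max(0, 0.861 + 0.819 − 1) = max(0, 0.680) = 0.680
(γ ⊗ β) → α = min(1, 1 − 0.680 + 0.499) = min(1, 0.819) = 0.819
¬((γ → γ) → ¬(β → γ)) → ((γ ⊗ β) → α) = min(1, 1 − 1.000 + 0.819) = min(1, 0.819) = 0.819
¬(¬((γ → γ) → ¬(β → γ)) → ((γ ⊗ β) → α)) = 1 − 0.819 = 0.181

0.181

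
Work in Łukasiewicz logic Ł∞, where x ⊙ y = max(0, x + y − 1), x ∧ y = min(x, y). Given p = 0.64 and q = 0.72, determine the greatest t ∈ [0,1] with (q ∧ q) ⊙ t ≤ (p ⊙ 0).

q ∧ q = min(0.72, 0.72) = 0.72
So the left factor is q ∧ q = 0.72.
p ⊙ 0 = max(0, 0.64 + 0.00 − 1) = max(0, -0.36) = 0.00
So the right-hand bound is p ⊙ 0 = 0.00.
The residuum of the Łukasiewicz t-norm gives the supremum: min(1, 1 − 0.72 + 0.00).
1 − 0.72 + 0.00 = 0.28, so t = min(1, 0.28) = 0.28.
Check: 0.72 ⊙ 0.28 = max(0, 0.00) = 0.00 ≤ 0.00.

0.28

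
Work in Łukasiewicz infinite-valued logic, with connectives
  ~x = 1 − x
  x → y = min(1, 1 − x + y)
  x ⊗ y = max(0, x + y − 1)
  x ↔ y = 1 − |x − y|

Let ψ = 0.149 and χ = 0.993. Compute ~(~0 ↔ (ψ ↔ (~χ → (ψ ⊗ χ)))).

~0 = 1 − 0.000 = 1.000
~χ = 1 − 0.993 = 0.007
ψ ⊗ χ = max(0, 0.149 + 0.993 − 1) = max(0, 0.142) = 0.142
~χ → (ψ ⊗ χ) = min(1, 1 − 0.007 + 0.142) = min(1, 1.135) = 1.000
ψ ↔ (~χ → (ψ ⊗ χ)) = 1 − |0.149 − 1.000| = 1 − 0.851 = 0.149
~0 ↔ (ψ ↔ (~χ → (ψ ⊗ χ))) = 1 − |1.000 − 0.149| = 1 − 0.851 = 0.149
~(~0 ↔ (ψ ↔ (~χ → (ψ ⊗ χ)))) = 1 − 0.149 = 0.851

0.851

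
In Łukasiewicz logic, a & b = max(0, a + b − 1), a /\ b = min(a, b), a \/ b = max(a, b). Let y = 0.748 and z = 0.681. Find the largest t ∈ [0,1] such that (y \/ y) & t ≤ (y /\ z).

0.933

y \/ y = max(0.748, 0.748) = 0.748
So the left factor is y \/ y = 0.748.
y /\ z = min(0.748, 0.681) = 0.681
So the right-hand bound is y /\ z = 0.681.
The residuum of the Łukasiewicz t-norm gives the supremum: min(1, 1 − 0.748 + 0.681).
1 − 0.748 + 0.681 = 0.933, so t = min(1, 0.933) = 0.933.
Check: 0.748 & 0.933 = max(0, 0.681) = 0.681 ≤ 0.681.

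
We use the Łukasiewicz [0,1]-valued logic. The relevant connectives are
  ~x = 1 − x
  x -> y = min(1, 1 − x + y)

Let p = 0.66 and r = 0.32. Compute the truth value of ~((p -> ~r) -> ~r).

~r = 1 − 0.32 = 0.68
p -> ~r = min(1, 1 − 0.66 + 0.68) = min(1, 1.02) = 1.00
(p -> ~r) -> ~r = min(1, 1 − 1.00 + 0.68) = min(1, 0.68) = 0.68
~((p -> ~r) -> ~r) = 1 − 0.68 = 0.32

0.32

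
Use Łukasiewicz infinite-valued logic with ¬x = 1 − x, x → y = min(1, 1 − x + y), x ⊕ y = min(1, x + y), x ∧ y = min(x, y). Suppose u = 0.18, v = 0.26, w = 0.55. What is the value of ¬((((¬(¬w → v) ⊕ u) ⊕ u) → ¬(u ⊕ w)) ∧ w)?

0.45

¬w = 1 − 0.55 = 0.45
¬w → v = min(1, 1 − 0.45 + 0.26) = min(1, 0.81) = 0.81
¬(¬w → v) = 1 − 0.81 = 0.19
¬(¬w → v) ⊕ u = min(1, 0.19 + 0.18) = min(1, 0.37) = 0.37
(¬(¬w → v) ⊕ u) ⊕ u = min(1, 0.37 + 0.18) = min(1, 0.55) = 0.55
u ⊕ w = min(1, 0.18 + 0.55) = min(1, 0.73) = 0.73
¬(u ⊕ w) = 1 − 0.73 = 0.27
((¬(¬w → v) ⊕ u) ⊕ u) → ¬(u ⊕ w) = min(1, 1 − 0.55 + 0.27) = min(1, 0.72) = 0.72
(((¬(¬w → v) ⊕ u) ⊕ u) → ¬(u ⊕ w)) ∧ w = min(0.72, 0.55) = 0.55
¬((((¬(¬w → v) ⊕ u) ⊕ u) → ¬(u ⊕ w)) ∧ w) = 1 − 0.55 = 0.45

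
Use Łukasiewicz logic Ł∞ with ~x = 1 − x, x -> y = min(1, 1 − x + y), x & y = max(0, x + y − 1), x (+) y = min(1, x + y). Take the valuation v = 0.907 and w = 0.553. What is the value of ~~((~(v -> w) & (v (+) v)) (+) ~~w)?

v -> w = min(1, 1 − 0.907 + 0.553) = min(1, 0.646) = 0.646
~(v -> w) = 1 − 0.646 = 0.354
v (+) v = min(1, 0.907 + 0.907) = min(1, 1.814) = 1.000
~(v -> w) & (v (+) v) = max(0, 0.354 + 1.000 − 1) = max(0, 0.354) = 0.354
~w = 1 − 0.553 = 0.447
~~w = 1 − 0.447 = 0.553
(~(v -> w) & (v (+) v)) (+) ~~w = min(1, 0.354 + 0.553) = min(1, 0.907) = 0.907
~((~(v -> w) & (v (+) v)) (+) ~~w) = 1 − 0.907 = 0.093
~~((~(v -> w) & (v (+) v)) (+) ~~w) = 1 − 0.093 = 0.907

0.907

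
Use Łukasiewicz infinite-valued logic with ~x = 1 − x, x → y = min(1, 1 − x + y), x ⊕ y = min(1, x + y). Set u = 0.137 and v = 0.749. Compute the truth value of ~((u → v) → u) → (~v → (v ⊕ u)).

1.000

u → v = min(1, 1 − 0.137 + 0.749) = min(1, 1.612) = 1.000
(u → v) → u = min(1, 1 − 1.000 + 0.137) = min(1, 0.137) = 0.137
~((u → v) → u) = 1 − 0.137 = 0.863
~v = 1 − 0.749 = 0.251
v ⊕ u = min(1, 0.749 + 0.137) = min(1, 0.886) = 0.886
~v → (v ⊕ u) = min(1, 1 − 0.251 + 0.886) = min(1, 1.635) = 1.000
~((u → v) → u) → (~v → (v ⊕ u)) = min(1, 1 − 0.863 + 1.000) = min(1, 1.137) = 1.000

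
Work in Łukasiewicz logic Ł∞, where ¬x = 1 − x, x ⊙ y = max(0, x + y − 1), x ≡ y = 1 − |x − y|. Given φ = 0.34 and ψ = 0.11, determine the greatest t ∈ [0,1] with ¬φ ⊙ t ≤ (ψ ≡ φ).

¬φ = 1 − 0.34 = 0.66
So the left factor is ¬φ = 0.66.
ψ ≡ φ = 1 − |0.11 − 0.34| = 1 − 0.23 = 0.77
So the right-hand bound is ψ ≡ φ = 0.77.
The residuum of the Łukasiewicz t-norm gives the supremum: min(1, 1 − 0.66 + 0.77).
1 − 0.66 + 0.77 = 1.11, so t = min(1, 1.11) = 1.00.
Check: 0.66 ⊙ 1.00 = max(0, 0.66) = 0.66 ≤ 0.77.

1.00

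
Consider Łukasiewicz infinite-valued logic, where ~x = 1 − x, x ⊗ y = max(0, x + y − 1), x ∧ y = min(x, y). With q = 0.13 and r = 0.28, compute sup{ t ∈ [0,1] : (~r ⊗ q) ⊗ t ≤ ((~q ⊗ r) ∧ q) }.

1.00

~r = 1 − 0.28 = 0.72
~r ⊗ q = max(0, 0.72 + 0.13 − 1) = max(0, -0.15) = 0.00
So the left factor is ~r ⊗ q = 0.00.
~q = 1 − 0.13 = 0.87
~q ⊗ r = max(0, 0.87 + 0.28 − 1) = max(0, 0.15) = 0.15
(~q ⊗ r) ∧ q = min(0.15, 0.13) = 0.13
So the right-hand bound is (~q ⊗ r) ∧ q = 0.13.
The residuum of the Łukasiewicz t-norm gives the supremum: min(1, 1 − 0.00 + 0.13).
1 − 0.00 + 0.13 = 1.13, so t = min(1, 1.13) = 1.00.
Check: 0.00 ⊗ 1.00 = max(0, 0.00) = 0.00 ≤ 0.13.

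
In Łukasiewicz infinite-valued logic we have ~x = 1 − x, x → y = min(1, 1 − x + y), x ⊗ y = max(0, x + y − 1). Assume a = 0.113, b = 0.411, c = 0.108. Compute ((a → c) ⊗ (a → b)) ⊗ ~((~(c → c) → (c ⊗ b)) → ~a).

0.108

a → c = min(1, 1 − 0.113 + 0.108) = min(1, 0.995) = 0.995
a → b = min(1, 1 − 0.113 + 0.411) = min(1, 1.298) = 1.000
(a → c) ⊗ (a → b) = max(0, 0.995 + 1.000 − 1) = max(0, 0.995) = 0.995
c → c = min(1, 1 − 0.108 + 0.108) = min(1, 1.000) = 1.000
~(c → c) = 1 − 1.000 = 0.000
c ⊗ b = max(0, 0.108 + 0.411 − 1) = max(0, -0.481) = 0.000
~(c → c) → (c ⊗ b) = min(1, 1 − 0.000 + 0.000) = min(1, 1.000) = 1.000
~a = 1 − 0.113 = 0.887
(~(c → c) → (c ⊗ b)) → ~a = min(1, 1 − 1.000 + 0.887) = min(1, 0.887) = 0.887
~((~(c → c) → (c ⊗ b)) → ~a) = 1 − 0.887 = 0.113
((a → c) ⊗ (a → b)) ⊗ ~((~(c → c) → (c ⊗ b)) → ~a) = max(0, 0.995 + 0.113 − 1) = max(0, 0.108) = 0.108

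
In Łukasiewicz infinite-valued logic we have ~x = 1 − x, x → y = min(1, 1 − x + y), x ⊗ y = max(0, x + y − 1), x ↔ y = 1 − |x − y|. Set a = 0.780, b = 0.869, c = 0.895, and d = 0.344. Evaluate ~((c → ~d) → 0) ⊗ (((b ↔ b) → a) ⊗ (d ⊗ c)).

0.000

~d = 1 − 0.344 = 0.656
c → ~d = min(1, 1 − 0.895 + 0.656) = min(1, 0.761) = 0.761
(c → ~d) → 0 = min(1, 1 − 0.761 + 0.000) = min(1, 0.239) = 0.239
~((c → ~d) → 0) = 1 − 0.239 = 0.761
b ↔ b = 1 − |0.869 − 0.869| = 1 − 0.000 = 1.000
(b ↔ b) → a = min(1, 1 − 1.000 + 0.780) = min(1, 0.780) = 0.780
d ⊗ c = max(0, 0.344 + 0.895 − 1) = max(0, 0.239) = 0.239
((b ↔ b) → a) ⊗ (d ⊗ c) = max(0, 0.780 + 0.239 − 1) = max(0, 0.019) = 0.019
~((c → ~d) → 0) ⊗ (((b ↔ b) → a) ⊗ (d ⊗ c)) = max(0, 0.761 + 0.019 − 1) = max(0, -0.220) = 0.000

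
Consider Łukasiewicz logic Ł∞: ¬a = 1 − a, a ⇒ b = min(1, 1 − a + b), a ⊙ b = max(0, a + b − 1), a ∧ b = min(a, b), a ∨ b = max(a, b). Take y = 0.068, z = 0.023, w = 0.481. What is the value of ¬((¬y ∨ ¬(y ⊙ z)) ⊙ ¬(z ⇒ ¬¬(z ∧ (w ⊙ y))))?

0.977

¬y = 1 − 0.068 = 0.932
y ⊙ z = max(0, 0.068 + 0.023 − 1) = max(0, -0.909) = 0.000
¬(y ⊙ z) = 1 − 0.000 = 1.000
¬y ∨ ¬(y ⊙ z) = max(0.932, 1.000) = 1.000
w ⊙ y = max(0, 0.481 + 0.068 − 1) = max(0, -0.451) = 0.000
z ∧ (w ⊙ y) = min(0.023, 0.000) = 0.000
¬(z ∧ (w ⊙ y)) = 1 − 0.000 = 1.000
¬¬(z ∧ (w ⊙ y)) = 1 − 1.000 = 0.000
z ⇒ ¬¬(z ∧ (w ⊙ y)) = min(1, 1 − 0.023 + 0.000) = min(1, 0.977) = 0.977
¬(z ⇒ ¬¬(z ∧ (w ⊙ y))) = 1 − 0.977 = 0.023
(¬y ∨ ¬(y ⊙ z)) ⊙ ¬(z ⇒ ¬¬(z ∧ (w ⊙ y))) = max(0, 1.000 + 0.023 − 1) = max(0, 0.023) = 0.023
¬((¬y ∨ ¬(y ⊙ z)) ⊙ ¬(z ⇒ ¬¬(z ∧ (w ⊙ y)))) = 1 − 0.023 = 0.977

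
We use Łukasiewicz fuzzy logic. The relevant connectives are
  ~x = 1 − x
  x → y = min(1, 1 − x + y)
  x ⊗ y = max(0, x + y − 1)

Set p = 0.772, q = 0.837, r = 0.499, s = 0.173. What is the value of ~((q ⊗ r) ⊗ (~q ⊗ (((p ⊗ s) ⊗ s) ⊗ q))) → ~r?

q ⊗ r = max(0, 0.837 + 0.499 − 1) = max(0, 0.336) = 0.336
~q = 1 − 0.837 = 0.163
p ⊗ s = max(0, 0.772 + 0.173 − 1) = max(0, -0.055) = 0.000
(p ⊗ s) ⊗ s = max(0, 0.000 + 0.173 − 1) = max(0, -0.827) = 0.000
((p ⊗ s) ⊗ s) ⊗ q = max(0, 0.000 + 0.837 − 1) = max(0, -0.163) = 0.000
~q ⊗ (((p ⊗ s) ⊗ s) ⊗ q) = max(0, 0.163 + 0.000 − 1) = max(0, -0.837) = 0.000
(q ⊗ r) ⊗ (~q ⊗ (((p ⊗ s) ⊗ s) ⊗ q)) = max(0, 0.336 + 0.000 − 1) = max(0, -0.664) = 0.000
~((q ⊗ r) ⊗ (~q ⊗ (((p ⊗ s) ⊗ s) ⊗ q))) = 1 − 0.000 = 1.000
~r = 1 − 0.499 = 0.501
~((q ⊗ r) ⊗ (~q ⊗ (((p ⊗ s) ⊗ s) ⊗ q))) → ~r = min(1, 1 − 1.000 + 0.501) = min(1, 0.501) = 0.501

0.501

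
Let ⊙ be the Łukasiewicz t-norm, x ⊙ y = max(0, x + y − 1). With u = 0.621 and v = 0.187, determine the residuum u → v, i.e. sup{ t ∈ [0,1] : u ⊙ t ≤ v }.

The residuum of the Łukasiewicz t-norm gives the supremum: min(1, 1 − 0.621 + 0.187).
1 − 0.621 + 0.187 = 0.566, so t = min(1, 0.566) = 0.566.
Check: 0.621 ⊙ 0.566 = max(0, 0.187) = 0.187 ≤ 0.187.

0.566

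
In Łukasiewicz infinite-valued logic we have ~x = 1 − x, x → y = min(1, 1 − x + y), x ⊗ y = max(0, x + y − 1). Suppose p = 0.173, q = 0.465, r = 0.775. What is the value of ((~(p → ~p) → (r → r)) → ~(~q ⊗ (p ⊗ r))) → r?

~p = 1 − 0.173 = 0.827
p → ~p = min(1, 1 − 0.173 + 0.827) = min(1, 1.654) = 1.000
~(p → ~p) = 1 − 1.000 = 0.000
r → r = min(1, 1 − 0.775 + 0.775) = min(1, 1.000) = 1.000
~(p → ~p) → (r → r) = min(1, 1 − 0.000 + 1.000) = min(1, 2.000) = 1.000
~q = 1 − 0.465 = 0.535
p ⊗ r = max(0, 0.173 + 0.775 − 1) = max(0, -0.052) = 0.000
~q ⊗ (p ⊗ r) = max(0, 0.535 + 0.000 − 1) = max(0, -0.465) = 0.000
~(~q ⊗ (p ⊗ r)) = 1 − 0.000 = 1.000
(~(p → ~p) → (r → r)) → ~(~q ⊗ (p ⊗ r)) = min(1, 1 − 1.000 + 1.000) = min(1, 1.000) = 1.000
((~(p → ~p) → (r → r)) → ~(~q ⊗ (p ⊗ r))) → r = min(1, 1 − 1.000 + 0.775) = min(1, 0.775) = 0.775

0.775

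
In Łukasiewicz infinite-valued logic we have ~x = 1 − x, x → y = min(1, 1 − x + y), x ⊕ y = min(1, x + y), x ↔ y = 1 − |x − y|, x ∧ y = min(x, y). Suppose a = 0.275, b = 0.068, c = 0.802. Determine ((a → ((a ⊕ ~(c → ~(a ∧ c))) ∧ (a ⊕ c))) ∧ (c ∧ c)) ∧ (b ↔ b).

a ∧ c = min(0.275, 0.802) = 0.275
~(a ∧ c) = 1 − 0.275 = 0.725
c → ~(a ∧ c) = min(1, 1 − 0.802 + 0.725) = min(1, 0.923) = 0.923
~(c → ~(a ∧ c)) = 1 − 0.923 = 0.077
a ⊕ ~(c → ~(a ∧ c)) = min(1, 0.275 + 0.077) = min(1, 0.352) = 0.352
a ⊕ c = min(1, 0.275 + 0.802) = min(1, 1.077) = 1.000
(a ⊕ ~(c → ~(a ∧ c))) ∧ (a ⊕ c) = min(0.352, 1.000) = 0.352
a → ((a ⊕ ~(c → ~(a ∧ c))) ∧ (a ⊕ c)) = min(1, 1 − 0.275 + 0.352) = min(1, 1.077) = 1.000
c ∧ c = min(0.802, 0.802) = 0.802
(a → ((a ⊕ ~(c → ~(a ∧ c))) ∧ (a ⊕ c))) ∧ (c ∧ c) = min(1.000, 0.802) = 0.802
b ↔ b = 1 − |0.068 − 0.068| = 1 − 0.000 = 1.000
((a → ((a ⊕ ~(c → ~(a ∧ c))) ∧ (a ⊕ c))) ∧ (c ∧ c)) ∧ (b ↔ b) = min(0.802, 1.000) = 0.802

0.802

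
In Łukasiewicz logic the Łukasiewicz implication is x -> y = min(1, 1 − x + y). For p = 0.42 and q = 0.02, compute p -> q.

p -> q = min(1, 1 − 0.42 + 0.02) = min(1, 0.60) = 0.60
For comparison, the Gödel implication (1 if x ≤ y else y) would give 0.02.

0.60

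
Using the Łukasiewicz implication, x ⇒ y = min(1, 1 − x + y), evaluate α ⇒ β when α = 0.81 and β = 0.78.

α ⇒ β = min(1, 1 − 0.81 + 0.78) = min(1, 0.97) = 0.97
For comparison, the Gödel implication (1 if x ≤ y else y) would give 0.78.

0.97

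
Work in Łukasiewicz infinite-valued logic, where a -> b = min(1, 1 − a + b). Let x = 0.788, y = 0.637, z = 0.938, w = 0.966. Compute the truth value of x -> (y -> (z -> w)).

z -> w = min(1, 1 − 0.938 + 0.966) = min(1, 1.028) = 1.000
y -> (z -> w) = min(1, 1 − 0.637 + 1.000) = min(1, 1.363) = 1.000
x -> (y -> (z -> w)) = min(1, 1 − 0.788 + 1.000) = min(1, 1.212) = 1.000

1.000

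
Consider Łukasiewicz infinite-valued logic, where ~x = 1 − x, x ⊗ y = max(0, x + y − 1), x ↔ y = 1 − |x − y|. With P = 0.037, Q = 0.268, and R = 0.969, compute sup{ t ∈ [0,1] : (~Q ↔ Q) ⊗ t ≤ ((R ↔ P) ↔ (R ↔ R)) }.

~Q = 1 − 0.268 = 0.732
~Q ↔ Q = 1 − |0.732 − 0.268| = 1 − 0.464 = 0.536
So the left factor is ~Q ↔ Q = 0.536.
R ↔ P = 1 − |0.969 − 0.037| = 1 − 0.932 = 0.068
R ↔ R = 1 − |0.969 − 0.969| = 1 − 0.000 = 1.000
(R ↔ P) ↔ (R ↔ R) = 1 − |0.068 − 1.000| = 1 − 0.932 = 0.068
So the right-hand bound is (R ↔ P) ↔ (R ↔ R) = 0.068.
The residuum of the Łukasiewicz t-norm gives the supremum: min(1, 1 − 0.536 + 0.068).
1 − 0.536 + 0.068 = 0.532, so t = min(1, 0.532) = 0.532.
Check: 0.536 ⊗ 0.532 = max(0, 0.068) = 0.068 ≤ 0.068.

0.532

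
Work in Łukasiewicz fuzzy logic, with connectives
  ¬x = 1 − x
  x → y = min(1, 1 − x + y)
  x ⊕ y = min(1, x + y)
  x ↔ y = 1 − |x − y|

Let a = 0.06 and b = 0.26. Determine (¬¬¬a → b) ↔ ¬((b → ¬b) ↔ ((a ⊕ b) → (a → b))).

0.68

¬a = 1 − 0.06 = 0.94
¬¬a = 1 − 0.94 = 0.06
¬¬¬a = 1 − 0.06 = 0.94
¬¬¬a → b = min(1, 1 − 0.94 + 0.26) = min(1, 0.32) = 0.32
¬b = 1 − 0.26 = 0.74
b → ¬b = min(1, 1 − 0.26 + 0.74) = min(1, 1.48) = 1.00
a ⊕ b = min(1, 0.06 + 0.26) = min(1, 0.32) = 0.32
a → b = min(1, 1 − 0.06 + 0.26) = min(1, 1.20) = 1.00
(a ⊕ b) → (a → b) = min(1, 1 − 0.32 + 1.00) = min(1, 1.68) = 1.00
(b → ¬b) ↔ ((a ⊕ b) → (a → b)) = 1 − |1.00 − 1.00| = 1 − 0.00 = 1.00
¬((b → ¬b) ↔ ((a ⊕ b) → (a → b))) = 1 − 1.00 = 0.00
(¬¬¬a → b) ↔ ¬((b → ¬b) ↔ ((a ⊕ b) → (a → b))) = 1 − |0.32 − 0.00| = 1 − 0.32 = 0.68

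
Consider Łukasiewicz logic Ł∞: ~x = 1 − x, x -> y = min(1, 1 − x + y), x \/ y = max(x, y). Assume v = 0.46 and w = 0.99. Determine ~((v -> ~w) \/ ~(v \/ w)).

~w = 1 − 0.99 = 0.01
v -> ~w = min(1, 1 − 0.46 + 0.01) = min(1, 0.55) = 0.55
v \/ w = max(0.46, 0.99) = 0.99
~(v \/ w) = 1 − 0.99 = 0.01
(v -> ~w) \/ ~(v \/ w) = max(0.55, 0.01) = 0.55
~((v -> ~w) \/ ~(v \/ w)) = 1 − 0.55 = 0.45

0.45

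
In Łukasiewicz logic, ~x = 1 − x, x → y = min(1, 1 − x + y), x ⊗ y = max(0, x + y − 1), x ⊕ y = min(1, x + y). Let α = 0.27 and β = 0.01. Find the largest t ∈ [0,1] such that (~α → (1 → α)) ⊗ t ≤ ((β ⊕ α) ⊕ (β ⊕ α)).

~α = 1 − 0.27 = 0.73
1 → α = min(1, 1 − 1.00 + 0.27) = min(1, 0.27) = 0.27
~α → (1 → α) = min(1, 1 − 0.73 + 0.27) = min(1, 0.54) = 0.54
So the left factor is ~α → (1 → α) = 0.54.
β ⊕ α = min(1, 0.01 + 0.27) = min(1, 0.28) = 0.28
(β ⊕ α) ⊕ (β ⊕ α) = min(1, 0.28 + 0.28) = min(1, 0.56) = 0.56
So the right-hand bound is (β ⊕ α) ⊕ (β ⊕ α) = 0.56.
The residuum of the Łukasiewicz t-norm gives the supremum: min(1, 1 − 0.54 + 0.56).
1 − 0.54 + 0.56 = 1.02, so t = min(1, 1.02) = 1.00.
Check: 0.54 ⊗ 1.00 = max(0, 0.54) = 0.54 ≤ 0.56.

1.00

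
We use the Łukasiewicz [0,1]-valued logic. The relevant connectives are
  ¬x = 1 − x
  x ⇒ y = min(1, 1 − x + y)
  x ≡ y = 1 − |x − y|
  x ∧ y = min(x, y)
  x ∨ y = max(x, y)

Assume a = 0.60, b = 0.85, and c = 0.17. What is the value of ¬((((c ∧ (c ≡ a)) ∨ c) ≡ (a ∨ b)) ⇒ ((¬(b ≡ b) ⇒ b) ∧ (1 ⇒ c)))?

0.15

c ≡ a = 1 − |0.17 − 0.60| = 1 − 0.43 = 0.57
c ∧ (c ≡ a) = min(0.17, 0.57) = 0.17
(c ∧ (c ≡ a)) ∨ c = max(0.17, 0.17) = 0.17
a ∨ b = max(0.60, 0.85) = 0.85
((c ∧ (c ≡ a)) ∨ c) ≡ (a ∨ b) = 1 − |0.17 − 0.85| = 1 − 0.68 = 0.32
b ≡ b = 1 − |0.85 − 0.85| = 1 − 0.00 = 1.00
¬(b ≡ b) = 1 − 1.00 = 0.00
¬(b ≡ b) ⇒ b = min(1, 1 − 0.00 + 0.85) = min(1, 1.85) = 1.00
1 ⇒ c = min(1, 1 − 1.00 + 0.17) = min(1, 0.17) = 0.17
(¬(b ≡ b) ⇒ b) ∧ (1 ⇒ c) = min(1.00, 0.17) = 0.17
(((c ∧ (c ≡ a)) ∨ c) ≡ (a ∨ b)) ⇒ ((¬(b ≡ b) ⇒ b) ∧ (1 ⇒ c)) = min(1, 1 − 0.32 + 0.17) = min(1, 0.85) = 0.85
¬((((c ∧ (c ≡ a)) ∨ c) ≡ (a ∨ b)) ⇒ ((¬(b ≡ b) ⇒ b) ∧ (1 ⇒ c))) = 1 − 0.85 = 0.15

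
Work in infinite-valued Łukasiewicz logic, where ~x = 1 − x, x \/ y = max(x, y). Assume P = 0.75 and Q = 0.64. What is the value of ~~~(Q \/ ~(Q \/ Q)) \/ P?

Q \/ Q = max(0.64, 0.64) = 0.64
~(Q \/ Q) = 1 − 0.64 = 0.36
Q \/ ~(Q \/ Q) = max(0.64, 0.36) = 0.64
~(Q \/ ~(Q \/ Q)) = 1 − 0.64 = 0.36
~~(Q \/ ~(Q \/ Q)) = 1 − 0.36 = 0.64
~~~(Q \/ ~(Q \/ Q)) = 1 − 0.64 = 0.36
~~~(Q \/ ~(Q \/ Q)) \/ P = max(0.36, 0.75) = 0.75

0.75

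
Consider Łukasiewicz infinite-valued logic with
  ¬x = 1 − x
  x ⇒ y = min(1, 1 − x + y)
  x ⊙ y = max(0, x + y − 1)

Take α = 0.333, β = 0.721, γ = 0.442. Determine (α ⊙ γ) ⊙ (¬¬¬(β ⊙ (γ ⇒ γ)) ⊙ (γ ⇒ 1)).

α ⊙ γ = max(0, 0.333 + 0.442 − 1) = max(0, -0.225) = 0.000
γ ⇒ γ = min(1, 1 − 0.442 + 0.442) = min(1, 1.000) = 1.000
β ⊙ (γ ⇒ γ) = max(0, 0.721 + 1.000 − 1) = max(0, 0.721) = 0.721
¬(β ⊙ (γ ⇒ γ)) = 1 − 0.721 = 0.279
¬¬(β ⊙ (γ ⇒ γ)) = 1 − 0.279 = 0.721
¬¬¬(β ⊙ (γ ⇒ γ)) = 1 − 0.721 = 0.279
γ ⇒ 1 = min(1, 1 − 0.442 + 1.000) = min(1, 1.558) = 1.000
¬¬¬(β ⊙ (γ ⇒ γ)) ⊙ (γ ⇒ 1) = max(0, 0.279 + 1.000 − 1) = max(0, 0.279) = 0.279
(α ⊙ γ) ⊙ (¬¬¬(β ⊙ (γ ⇒ γ)) ⊙ (γ ⇒ 1)) = max(0, 0.000 + 0.279 − 1) = max(0, -0.721) = 0.000

0.000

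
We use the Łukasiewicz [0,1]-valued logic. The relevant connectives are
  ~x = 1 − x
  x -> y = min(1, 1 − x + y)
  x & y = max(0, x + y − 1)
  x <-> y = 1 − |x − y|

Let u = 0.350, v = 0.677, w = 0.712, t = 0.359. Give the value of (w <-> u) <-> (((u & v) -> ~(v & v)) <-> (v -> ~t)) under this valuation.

0.674

w <-> u = 1 − |0.712 − 0.350| = 1 − 0.362 = 0.638
u & v = max(0, 0.350 + 0.677 − 1) = max(0, 0.027) = 0.027
v & v = max(0, 0.677 + 0.677 − 1) = max(0, 0.354) = 0.354
~(v & v) = 1 − 0.354 = 0.646
(u & v) -> ~(v & v) = min(1, 1 − 0.027 + 0.646) = min(1, 1.619) = 1.000
~t = 1 − 0.359 = 0.641
v -> ~t = min(1, 1 − 0.677 + 0.641) = min(1, 0.964) = 0.964
((u & v) -> ~(v & v)) <-> (v -> ~t) = 1 − |1.000 − 0.964| = 1 − 0.036 = 0.964
(w <-> u) <-> (((u & v) -> ~(v & v)) <-> (v -> ~t)) = 1 − |0.638 − 0.964| = 1 − 0.326 = 0.674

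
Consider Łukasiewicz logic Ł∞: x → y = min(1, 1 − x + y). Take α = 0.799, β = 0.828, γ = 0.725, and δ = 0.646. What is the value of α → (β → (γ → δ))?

1.000

γ → δ = min(1, 1 − 0.725 + 0.646) = min(1, 0.921) = 0.921
β → (γ → δ) = min(1, 1 − 0.828 + 0.921) = min(1, 1.093) = 1.000
α → (β → (γ → δ)) = min(1, 1 − 0.799 + 1.000) = min(1, 1.201) = 1.000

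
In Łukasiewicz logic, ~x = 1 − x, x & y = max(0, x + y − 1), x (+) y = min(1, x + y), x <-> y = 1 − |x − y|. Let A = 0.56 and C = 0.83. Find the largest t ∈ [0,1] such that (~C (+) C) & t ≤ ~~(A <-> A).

~C = 1 − 0.83 = 0.17
~C (+) C = min(1, 0.17 + 0.83) = min(1, 1.00) = 1.00
So the left factor is ~C (+) C = 1.00.
A <-> A = 1 − |0.56 − 0.56| = 1 − 0.00 = 1.00
~(A <-> A) = 1 − 1.00 = 0.00
~~(A <-> A) = 1 − 0.00 = 1.00
So the right-hand bound is ~~(A <-> A) = 1.00.
The residuum of the Łukasiewicz t-norm gives the supremum: min(1, 1 − 1.00 + 1.00).
1 − 1.00 + 1.00 = 1.00, so t = min(1, 1.00) = 1.00.
Check: 1.00 & 1.00 = max(0, 1.00) = 1.00 ≤ 1.00.

1.00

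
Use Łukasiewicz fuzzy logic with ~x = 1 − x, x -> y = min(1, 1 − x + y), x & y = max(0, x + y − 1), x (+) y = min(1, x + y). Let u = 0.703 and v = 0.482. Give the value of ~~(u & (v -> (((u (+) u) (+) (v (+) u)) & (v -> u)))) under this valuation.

u (+) u = min(1, 0.703 + 0.703) = min(1, 1.406) = 1.000
v (+) u = min(1, 0.482 + 0.703) = min(1, 1.185) = 1.000
(u (+) u) (+) (v (+) u) = min(1, 1.000 + 1.000) = min(1, 2.000) = 1.000
v -> u = min(1, 1 − 0.482 + 0.703) = min(1, 1.221) = 1.000
((u (+) u) (+) (v (+) u)) & (v -> u) = max(0, 1.000 + 1.000 − 1) = max(0, 1.000) = 1.000
v -> (((u (+) u) (+) (v (+) u)) & (v -> u)) = min(1, 1 − 0.482 + 1.000) = min(1, 1.518) = 1.000
u & (v -> (((u (+) u) (+) (v (+) u)) & (v -> u))) = max(0, 0.703 + 1.000 − 1) = max(0, 0.703) = 0.703
~(u & (v -> (((u (+) u) (+) (v (+) u)) & (v -> u)))) = 1 − 0.703 = 0.297
~~(u & (v -> (((u (+) u) (+) (v (+) u)) & (v -> u)))) = 1 − 0.297 = 0.703

0.703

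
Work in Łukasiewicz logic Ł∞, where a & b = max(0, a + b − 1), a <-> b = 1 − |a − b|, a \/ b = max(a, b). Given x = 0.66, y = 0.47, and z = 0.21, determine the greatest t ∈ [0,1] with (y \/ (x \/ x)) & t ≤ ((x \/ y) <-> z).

0.89

x \/ x = max(0.66, 0.66) = 0.66
y \/ (x \/ x) = max(0.47, 0.66) = 0.66
So the left factor is y \/ (x \/ x) = 0.66.
x \/ y = max(0.66, 0.47) = 0.66
(x \/ y) <-> z = 1 − |0.66 − 0.21| = 1 − 0.45 = 0.55
So the right-hand bound is (x \/ y) <-> z = 0.55.
The residuum of the Łukasiewicz t-norm gives the supremum: min(1, 1 − 0.66 + 0.55).
1 − 0.66 + 0.55 = 0.89, so t = min(1, 0.89) = 0.89.
Check: 0.66 & 0.89 = max(0, 0.55) = 0.55 ≤ 0.55.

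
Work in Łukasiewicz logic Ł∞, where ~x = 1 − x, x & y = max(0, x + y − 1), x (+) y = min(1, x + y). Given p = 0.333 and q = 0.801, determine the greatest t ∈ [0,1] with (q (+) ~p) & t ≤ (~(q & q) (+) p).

~p = 1 − 0.333 = 0.667
q (+) ~p = min(1, 0.801 + 0.667) = min(1, 1.468) = 1.000
So the left factor is q (+) ~p = 1.000.
q & q = max(0, 0.801 + 0.801 − 1) = max(0, 0.602) = 0.602
~(q & q) = 1 − 0.602 = 0.398
~(q & q) (+) p = min(1, 0.398 + 0.333) = min(1, 0.731) = 0.731
So the right-hand bound is ~(q & q) (+) p = 0.731.
The residuum of the Łukasiewicz t-norm gives the supremum: min(1, 1 − 1.000 + 0.731).
1 − 1.000 + 0.731 = 0.731, so t = min(1, 0.731) = 0.731.
Check: 1.000 & 0.731 = max(0, 0.731) = 0.731 ≤ 0.731.

0.731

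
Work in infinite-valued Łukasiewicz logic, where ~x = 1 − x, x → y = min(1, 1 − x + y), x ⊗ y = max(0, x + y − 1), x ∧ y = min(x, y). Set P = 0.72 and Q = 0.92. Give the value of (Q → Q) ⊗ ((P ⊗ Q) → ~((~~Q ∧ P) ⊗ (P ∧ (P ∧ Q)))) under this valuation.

0.92

Q → Q = min(1, 1 − 0.92 + 0.92) = min(1, 1.00) = 1.00
P ⊗ Q = max(0, 0.72 + 0.92 − 1) = max(0, 0.64) = 0.64
~Q = 1 − 0.92 = 0.08
~~Q = 1 − 0.08 = 0.92
~~Q ∧ P = min(0.92, 0.72) = 0.72
P ∧ Q = min(0.72, 0.92) = 0.72
P ∧ (P ∧ Q) = min(0.72, 0.72) = 0.72
(~~Q ∧ P) ⊗ (P ∧ (P ∧ Q)) = max(0, 0.72 + 0.72 − 1) = max(0, 0.44) = 0.44
~((~~Q ∧ P) ⊗ (P ∧ (P ∧ Q))) = 1 − 0.44 = 0.56
(P ⊗ Q) → ~((~~Q ∧ P) ⊗ (P ∧ (P ∧ Q))) = min(1, 1 − 0.64 + 0.56) = min(1, 0.92) = 0.92
(Q → Q) ⊗ ((P ⊗ Q) → ~((~~Q ∧ P) ⊗ (P ∧ (P ∧ Q)))) = max(0, 1.00 + 0.92 − 1) = max(0, 0.92) = 0.92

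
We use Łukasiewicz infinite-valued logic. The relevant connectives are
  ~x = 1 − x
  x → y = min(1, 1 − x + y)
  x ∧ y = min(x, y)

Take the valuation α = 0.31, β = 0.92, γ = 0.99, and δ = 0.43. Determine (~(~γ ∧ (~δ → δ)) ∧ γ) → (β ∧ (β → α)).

~γ = 1 − 0.99 = 0.01
~δ = 1 − 0.43 = 0.57
~δ → δ = min(1, 1 − 0.57 + 0.43) = min(1, 0.86) = 0.86
~γ ∧ (~δ → δ) = min(0.01, 0.86) = 0.01
~(~γ ∧ (~δ → δ)) = 1 − 0.01 = 0.99
~(~γ ∧ (~δ → δ)) ∧ γ = min(0.99, 0.99) = 0.99
β → α = min(1, 1 − 0.92 + 0.31) = min(1, 0.39) = 0.39
β ∧ (β → α) = min(0.92, 0.39) = 0.39
(~(~γ ∧ (~δ → δ)) ∧ γ) → (β ∧ (β → α)) = min(1, 1 − 0.99 + 0.39) = min(1, 0.40) = 0.40

0.40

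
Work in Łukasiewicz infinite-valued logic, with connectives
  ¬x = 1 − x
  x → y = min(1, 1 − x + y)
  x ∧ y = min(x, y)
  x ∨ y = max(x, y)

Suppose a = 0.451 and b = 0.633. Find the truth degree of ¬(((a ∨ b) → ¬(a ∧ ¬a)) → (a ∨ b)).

0.283

a ∨ b = max(0.451, 0.633) = 0.633
¬a = 1 − 0.451 = 0.549
a ∧ ¬a = min(0.451, 0.549) = 0.451
¬(a ∧ ¬a) = 1 − 0.451 = 0.549
(a ∨ b) → ¬(a ∧ ¬a) = min(1, 1 − 0.633 + 0.549) = min(1, 0.916) = 0.916
((a ∨ b) → ¬(a ∧ ¬a)) → (a ∨ b) = min(1, 1 − 0.916 + 0.633) = min(1, 0.717) = 0.717
¬(((a ∨ b) → ¬(a ∧ ¬a)) → (a ∨ b)) = 1 − 0.717 = 0.283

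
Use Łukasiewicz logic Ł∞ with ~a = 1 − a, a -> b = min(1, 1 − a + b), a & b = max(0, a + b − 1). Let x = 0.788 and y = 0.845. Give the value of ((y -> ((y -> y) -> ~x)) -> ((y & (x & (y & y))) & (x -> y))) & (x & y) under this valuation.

0.589

y -> y = min(1, 1 − 0.845 + 0.845) = min(1, 1.000) = 1.000
~x = 1 − 0.788 = 0.212
(y -> y) -> ~x = min(1, 1 − 1.000 + 0.212) = min(1, 0.212) = 0.212
y -> ((y -> y) -> ~x) = min(1, 1 − 0.845 + 0.212) = min(1, 0.367) = 0.367
y & y = max(0, 0.845 + 0.845 − 1) = max(0, 0.690) = 0.690
x & (y & y) = max(0, 0.788 + 0.690 − 1) = max(0, 0.478) = 0.478
y & (x & (y & y)) = max(0, 0.845 + 0.478 − 1) = max(0, 0.323) = 0.323
x -> y = min(1, 1 − 0.788 + 0.845) = min(1, 1.057) = 1.000
(y & (x & (y & y))) & (x -> y) = max(0, 0.323 + 1.000 − 1) = max(0, 0.323) = 0.323
(y -> ((y -> y) -> ~x)) -> ((y & (x & (y & y))) & (x -> y)) = min(1, 1 − 0.367 + 0.323) = min(1, 0.956) = 0.956
x & y = max(0, 0.788 + 0.845 − 1) = max(0, 0.633) = 0.633
((y -> ((y -> y) -> ~x)) -> ((y & (x & (y & y))) & (x -> y))) & (x & y) = max(0, 0.956 + 0.633 − 1) = max(0, 0.589) = 0.589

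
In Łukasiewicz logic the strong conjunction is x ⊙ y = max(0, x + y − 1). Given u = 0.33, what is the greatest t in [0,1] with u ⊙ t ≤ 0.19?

The residuum of the Łukasiewicz t-norm gives the supremum: min(1, 1 − 0.33 + 0.19).
1 − 0.33 + 0.19 = 0.86, so t = min(1, 0.86) = 0.86.
Check: 0.33 ⊙ 0.86 = max(0, 0.19) = 0.19 ≤ 0.19.

0.86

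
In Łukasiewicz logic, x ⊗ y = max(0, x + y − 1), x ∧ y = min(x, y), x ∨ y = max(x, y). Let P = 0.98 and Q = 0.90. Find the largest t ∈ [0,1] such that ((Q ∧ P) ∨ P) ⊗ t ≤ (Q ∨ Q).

0.92

Q ∧ P = min(0.90, 0.98) = 0.90
(Q ∧ P) ∨ P = max(0.90, 0.98) = 0.98
So the left factor is (Q ∧ P) ∨ P = 0.98.
Q ∨ Q = max(0.90, 0.90) = 0.90
So the right-hand bound is Q ∨ Q = 0.90.
The residuum of the Łukasiewicz t-norm gives the supremum: min(1, 1 − 0.98 + 0.90).
1 − 0.98 + 0.90 = 0.92, so t = min(1, 0.92) = 0.92.
Check: 0.98 ⊗ 0.92 = max(0, 0.90) = 0.90 ≤ 0.90.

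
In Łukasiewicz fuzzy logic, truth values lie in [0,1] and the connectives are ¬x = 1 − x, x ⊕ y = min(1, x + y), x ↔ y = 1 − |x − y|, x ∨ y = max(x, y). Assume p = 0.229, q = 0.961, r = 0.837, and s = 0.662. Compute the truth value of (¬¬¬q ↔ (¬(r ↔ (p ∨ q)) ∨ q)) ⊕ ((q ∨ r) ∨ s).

¬q = 1 − 0.961 = 0.039
¬¬q = 1 − 0.039 = 0.961
¬¬¬q = 1 − 0.961 = 0.039
p ∨ q = max(0.229, 0.961) = 0.961
r ↔ (p ∨ q) = 1 − |0.837 − 0.961| = 1 − 0.124 = 0.876
¬(r ↔ (p ∨ q)) = 1 − 0.876 = 0.124
¬(r ↔ (p ∨ q)) ∨ q = max(0.124, 0.961) = 0.961
¬¬¬q ↔ (¬(r ↔ (p ∨ q)) ∨ q) = 1 − |0.039 − 0.961| = 1 − 0.922 = 0.078
q ∨ r = max(0.961, 0.837) = 0.961
(q ∨ r) ∨ s = max(0.961, 0.662) = 0.961
(¬¬¬q ↔ (¬(r ↔ (p ∨ q)) ∨ q)) ⊕ ((q ∨ r) ∨ s) = min(1, 0.078 + 0.961) = min(1, 1.039) = 1.000

1.000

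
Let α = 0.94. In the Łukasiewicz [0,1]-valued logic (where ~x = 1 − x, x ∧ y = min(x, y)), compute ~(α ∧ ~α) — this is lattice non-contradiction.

0.94

~α = 1 − 0.94 = 0.06
α ∧ ~α = min(0.94, 0.06) = 0.06
~(α ∧ ~α) = 1 − 0.06 = 0.94
(The value 0.94 < 1 shows this instance is not satisfied; not a Ł∞-tautology — its value is 1 − min(a, 1−a).)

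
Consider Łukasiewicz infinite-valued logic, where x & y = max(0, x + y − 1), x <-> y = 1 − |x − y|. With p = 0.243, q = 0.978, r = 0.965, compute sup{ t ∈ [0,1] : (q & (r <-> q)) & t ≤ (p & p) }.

0.035

r <-> q = 1 − |0.965 − 0.978| = 1 − 0.013 = 0.987
q & (r <-> q) = max(0, 0.978 + 0.987 − 1) = max(0, 0.965) = 0.965
So the left factor is q & (r <-> q) = 0.965.
p & p = max(0, 0.243 + 0.243 − 1) = max(0, -0.514) = 0.000
So the right-hand bound is p & p = 0.000.
The residuum of the Łukasiewicz t-norm gives the supremum: min(1, 1 − 0.965 + 0.000).
1 − 0.965 + 0.000 = 0.035, so t = min(1, 0.035) = 0.035.
Check: 0.965 & 0.035 = max(0, 0.000) = 0.000 ≤ 0.000.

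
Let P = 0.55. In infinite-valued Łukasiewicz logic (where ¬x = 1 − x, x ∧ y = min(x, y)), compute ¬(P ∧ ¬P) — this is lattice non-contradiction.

¬P = 1 − 0.55 = 0.45
P ∧ ¬P = min(0.55, 0.45) = 0.45
¬(P ∧ ¬P) = 1 − 0.45 = 0.55
(The value 0.55 < 1 shows this instance is not satisfied; not a Ł∞-tautology — its value is 1 − min(a, 1−a).)

0.55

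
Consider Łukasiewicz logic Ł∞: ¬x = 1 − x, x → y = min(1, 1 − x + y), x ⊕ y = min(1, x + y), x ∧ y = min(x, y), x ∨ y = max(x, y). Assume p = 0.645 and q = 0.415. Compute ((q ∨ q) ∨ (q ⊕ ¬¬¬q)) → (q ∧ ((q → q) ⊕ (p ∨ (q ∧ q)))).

0.415

q ∨ q = max(0.415, 0.415) = 0.415
¬q = 1 − 0.415 = 0.585
¬¬q = 1 − 0.585 = 0.415
¬¬¬q = 1 − 0.415 = 0.585
q ⊕ ¬¬¬q = min(1, 0.415 + 0.585) = min(1, 1.000) = 1.000
(q ∨ q) ∨ (q ⊕ ¬¬¬q) = max(0.415, 1.000) = 1.000
q → q = min(1, 1 − 0.415 + 0.415) = min(1, 1.000) = 1.000
q ∧ q = min(0.415, 0.415) = 0.415
p ∨ (q ∧ q) = max(0.645, 0.415) = 0.645
(q → q) ⊕ (p ∨ (q ∧ q)) = min(1, 1.000 + 0.645) = min(1, 1.645) = 1.000
q ∧ ((q → q) ⊕ (p ∨ (q ∧ q))) = min(0.415, 1.000) = 0.415
((q ∨ q) ∨ (q ⊕ ¬¬¬q)) → (q ∧ ((q → q) ⊕ (p ∨ (q ∧ q)))) = min(1, 1 − 1.000 + 0.415) = min(1, 0.415) = 0.415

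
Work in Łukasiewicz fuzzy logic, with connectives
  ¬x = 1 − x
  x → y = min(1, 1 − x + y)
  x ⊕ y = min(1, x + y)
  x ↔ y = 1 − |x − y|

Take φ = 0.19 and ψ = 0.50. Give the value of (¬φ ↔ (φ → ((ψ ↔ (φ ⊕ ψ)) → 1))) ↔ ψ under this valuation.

¬φ = 1 − 0.19 = 0.81
φ ⊕ ψ = min(1, 0.19 + 0.50) = min(1, 0.69) = 0.69
ψ ↔ (φ ⊕ ψ) = 1 − |0.50 − 0.69| = 1 − 0.19 = 0.81
(ψ ↔ (φ ⊕ ψ)) → 1 = min(1, 1 − 0.81 + 1.00) = min(1, 1.19) = 1.00
φ → ((ψ ↔ (φ ⊕ ψ)) → 1) = min(1, 1 − 0.19 + 1.00) = min(1, 1.81) = 1.00
¬φ ↔ (φ → ((ψ ↔ (φ ⊕ ψ)) → 1)) = 1 − |0.81 − 1.00| = 1 − 0.19 = 0.81
(¬φ ↔ (φ → ((ψ ↔ (φ ⊕ ψ)) → 1))) ↔ ψ = 1 − |0.81 − 0.50| = 1 − 0.31 = 0.69

0.69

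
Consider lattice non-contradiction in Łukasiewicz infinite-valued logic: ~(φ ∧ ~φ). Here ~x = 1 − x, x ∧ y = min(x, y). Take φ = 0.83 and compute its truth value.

~φ = 1 − 0.83 = 0.17
φ ∧ ~φ = min(0.83, 0.17) = 0.17
~(φ ∧ ~φ) = 1 − 0.17 = 0.83
(The value 0.83 < 1 shows this instance is not satisfied; not a Ł∞-tautology — its value is 1 − min(a, 1−a).)

0.83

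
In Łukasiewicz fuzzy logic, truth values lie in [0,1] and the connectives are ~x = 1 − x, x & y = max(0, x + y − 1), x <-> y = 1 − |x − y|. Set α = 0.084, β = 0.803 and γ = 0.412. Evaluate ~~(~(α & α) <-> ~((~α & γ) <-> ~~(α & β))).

α & α = max(0, 0.084 + 0.084 − 1) = max(0, -0.832) = 0.000
~(α & α) = 1 − 0.000 = 1.000
~α = 1 − 0.084 = 0.916
~α & γ = max(0, 0.916 + 0.412 − 1) = max(0, 0.328) = 0.328
α & β = max(0, 0.084 + 0.803 − 1) = max(0, -0.113) = 0.000
~(α & β) = 1 − 0.000 = 1.000
~~(α & β) = 1 − 1.000 = 0.000
(~α & γ) <-> ~~(α & β) = 1 − |0.328 − 0.000| = 1 − 0.328 = 0.672
~((~α & γ) <-> ~~(α & β)) = 1 − 0.672 = 0.328
~(α & α) <-> ~((~α & γ) <-> ~~(α & β)) = 1 − |1.000 − 0.328| = 1 − 0.672 = 0.328
~(~(α & α) <-> ~((~α & γ) <-> ~~(α & β))) = 1 − 0.328 = 0.672
~~(~(α & α) <-> ~((~α & γ) <-> ~~(α & β))) = 1 − 0.672 = 0.328

0.328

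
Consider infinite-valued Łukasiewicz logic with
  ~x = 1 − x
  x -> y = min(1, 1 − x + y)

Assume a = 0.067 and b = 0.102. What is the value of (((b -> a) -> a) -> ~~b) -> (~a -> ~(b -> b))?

0.067

b -> a = min(1, 1 − 0.102 + 0.067) = min(1, 0.965) = 0.965
(b -> a) -> a = min(1, 1 − 0.965 + 0.067) = min(1, 0.102) = 0.102
~b = 1 − 0.102 = 0.898
~~b = 1 − 0.898 = 0.102
((b -> a) -> a) -> ~~b = min(1, 1 − 0.102 + 0.102) = min(1, 1.000) = 1.000
~a = 1 − 0.067 = 0.933
b -> b = min(1, 1 − 0.102 + 0.102) = min(1, 1.000) = 1.000
~(b -> b) = 1 − 1.000 = 0.000
~a -> ~(b -> b) = min(1, 1 − 0.933 + 0.000) = min(1, 0.067) = 0.067
(((b -> a) -> a) -> ~~b) -> (~a -> ~(b -> b)) = min(1, 1 − 1.000 + 0.067) = min(1, 0.067) = 0.067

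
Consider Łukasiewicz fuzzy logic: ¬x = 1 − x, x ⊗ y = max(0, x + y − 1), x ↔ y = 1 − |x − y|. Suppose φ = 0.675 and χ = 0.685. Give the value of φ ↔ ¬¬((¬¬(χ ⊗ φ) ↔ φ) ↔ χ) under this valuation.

0.675

χ ⊗ φ = max(0, 0.685 + 0.675 − 1) = max(0, 0.360) = 0.360
¬(χ ⊗ φ) = 1 − 0.360 = 0.640
¬¬(χ ⊗ φ) = 1 − 0.640 = 0.360
¬¬(χ ⊗ φ) ↔ φ = 1 − |0.360 − 0.675| = 1 − 0.315 = 0.685
(¬¬(χ ⊗ φ) ↔ φ) ↔ χ = 1 − |0.685 − 0.685| = 1 − 0.000 = 1.000
¬((¬¬(χ ⊗ φ) ↔ φ) ↔ χ) = 1 − 1.000 = 0.000
¬¬((¬¬(χ ⊗ φ) ↔ φ) ↔ χ) = 1 − 0.000 = 1.000
φ ↔ ¬¬((¬¬(χ ⊗ φ) ↔ φ) ↔ χ) = 1 − |0.675 − 1.000| = 1 − 0.325 = 0.675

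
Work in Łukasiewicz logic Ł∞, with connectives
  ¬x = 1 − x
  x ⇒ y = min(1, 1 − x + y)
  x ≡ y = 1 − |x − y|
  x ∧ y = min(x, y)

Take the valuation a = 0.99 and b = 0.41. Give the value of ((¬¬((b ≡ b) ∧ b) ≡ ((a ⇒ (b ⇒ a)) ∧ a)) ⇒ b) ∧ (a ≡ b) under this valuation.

b ≡ b = 1 − |0.41 − 0.41| = 1 − 0.00 = 1.00
(b ≡ b) ∧ b = min(1.00, 0.41) = 0.41
¬((b ≡ b) ∧ b) = 1 − 0.41 = 0.59
¬¬((b ≡ b) ∧ b) = 1 − 0.59 = 0.41
b ⇒ a = min(1, 1 − 0.41 + 0.99) = min(1, 1.58) = 1.00
a ⇒ (b ⇒ a) = min(1, 1 − 0.99 + 1.00) = min(1, 1.01) = 1.00
(a ⇒ (b ⇒ a)) ∧ a = min(1.00, 0.99) = 0.99
¬¬((b ≡ b) ∧ b) ≡ ((a ⇒ (b ⇒ a)) ∧ a) = 1 − |0.41 − 0.99| = 1 − 0.58 = 0.42
(¬¬((b ≡ b) ∧ b) ≡ ((a ⇒ (b ⇒ a)) ∧ a)) ⇒ b = min(1, 1 − 0.42 + 0.41) = min(1, 0.99) = 0.99
a ≡ b = 1 − |0.99 − 0.41| = 1 − 0.58 = 0.42
((¬¬((b ≡ b) ∧ b) ≡ ((a ⇒ (b ⇒ a)) ∧ a)) ⇒ b) ∧ (a ≡ b) = min(0.99, 0.42) = 0.42

0.42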